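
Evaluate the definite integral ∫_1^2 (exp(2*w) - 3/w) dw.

An antiderivative is F(w) = exp(2*w)/2 - 3*log(w).
Then F(2) - F(1) = (-log(8) + exp(4)/2) - (exp(2)/2) = -exp(2)/2 - log(8) + exp(4)/2.

-exp(2)/2 - log(8) + exp(4)/2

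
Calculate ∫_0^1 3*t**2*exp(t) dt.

-6 + 3*E

Integrate by parts twice (u = t^2, dv = 3*exp(t) dt).
An antiderivative is F(t) = (3*t**2 - 6*t + 6)*exp(t).
Then F(1) - F(0) = (3*E) - (6) = -6 + 3*E.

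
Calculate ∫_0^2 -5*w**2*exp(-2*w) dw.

Integrate by parts twice (u = w^2, dv = -5*exp(-2*w) dw).
An antiderivative is F(w) = (10*w**2 + 10*w + 5)*exp(-2*w)/4.
Then F(2) - F(0) = (65*exp(-4)/4) - (5/4) = -5/4 + 65*exp(-4)/4.

-5/4 + 65*exp(-4)/4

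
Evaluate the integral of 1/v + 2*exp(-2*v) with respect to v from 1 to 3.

-exp(-6) + exp(-2) + log(3)

An antiderivative is F(v) = log(v) - exp(-2*v).
Then F(3) - F(1) = (-exp(-6) + log(3)) - (-exp(-2)) = -exp(-6) + exp(-2) + log(3).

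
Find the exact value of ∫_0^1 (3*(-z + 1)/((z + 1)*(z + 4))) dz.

Factor the denominator: z**2 + 5*z + 4 = (z + 4)(z + 1).
Partial fractions: 3*(-z + 1)/((z + 1)*(z + 4)) = -5/(z + 4) + 2/(z + 1).
An antiderivative is F(z) = 2*log(z + 1) - 5*log(z + 4).
Then F(1) - F(0) = (-5*log(5) + 2*log(2)) - (-10*log(2)) = -5*log(5) + 12*log(2).

-5*log(5) + 12*log(2)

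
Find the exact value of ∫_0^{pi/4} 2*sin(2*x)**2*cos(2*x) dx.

Let u = sin(2*x), so du = 2*cos(2*x) dx. When x = 0, u = 0; when x = pi/4, u = 1.
The integral becomes ∫ u**2 du from 0 to 1, with antiderivative u**3/3.
Back in x: F(x) = sin(2*x)**3/3.
Then F(pi/4) - F(0) = (1/3) - (0) = 1/3.

1/3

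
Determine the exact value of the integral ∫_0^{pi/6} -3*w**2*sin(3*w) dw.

Integrate by parts twice (u = w^2, dv = -3*sin(3*w) dw).
An antiderivative is F(w) = w**2*cos(3*w) - 2*w*sin(3*w)/3 - 2*cos(3*w)/9.
Then F(pi/6) - F(0) = (-pi/9) - (-2/9) = 2/9 - pi/9.

2/9 - pi/9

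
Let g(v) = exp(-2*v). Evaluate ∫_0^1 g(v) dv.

An antiderivative is F(v) = -exp(-2*v)/2.
Then F(1) - F(0) = (-exp(-2)/2) - (-1/2) = -(1 - exp(2))*exp(-2)/2.

-(1 - exp(2))*exp(-2)/2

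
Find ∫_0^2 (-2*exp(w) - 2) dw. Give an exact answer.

An antiderivative is F(w) = -2*w - 2*exp(w).
Then F(2) - F(0) = (-2*exp(2) - 4) - (-2) = -2*exp(2) - 2.

-2*exp(2) - 2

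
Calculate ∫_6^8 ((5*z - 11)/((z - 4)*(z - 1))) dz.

-2*log(5) + 3*log(2) + 2*log(7)

Factor the denominator: z**2 - 5*z + 4 = (z - 1)(z - 4).
Partial fractions: (5*z - 11)/((z - 4)*(z - 1)) = 2/(z - 1) + 3/(z - 4).
An antiderivative is F(z) = 3*log(z - 4) + 2*log(z - 1).
Then F(8) - F(6) = (2*log(7) + 6*log(2)) - (3*log(2) + 2*log(5)) = -2*log(5) + 3*log(2) + 2*log(7).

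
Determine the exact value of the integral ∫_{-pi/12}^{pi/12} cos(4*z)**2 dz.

Use the identity cos^2(4*z) = (1 + cos(8*z))/2.
An antiderivative is F(z) = z/2 + sin(8*z)/16.
Then F(pi/12) - F(-pi/12) = (sqrt(3)/32 + pi/24) - (-pi/24 - sqrt(3)/32) = sqrt(3)/16 + pi/12.

sqrt(3)/16 + pi/12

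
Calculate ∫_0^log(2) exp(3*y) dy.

Let u = exp(y), so du = exp(y) dy. When y = 0, u = 1; when y = log(2), u = 2.
The integral becomes ∫ u**2 du from 1 to 2, with antiderivative u**3/3.
Back in y: F(y) = exp(3*y)/3.
Then F(log(2)) - F(0) = (8/3) - (1/3) = 7/3.

7/3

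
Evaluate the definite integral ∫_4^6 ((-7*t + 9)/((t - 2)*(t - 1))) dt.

-5*log(2) - 2*log(5) + 2*log(3)

Factor the denominator: t**2 - 3*t + 2 = (t - 1)(t - 2).
Partial fractions: (-7*t + 9)/((t - 2)*(t - 1)) = -2/(t - 1) - 5/(t - 2).
An antiderivative is F(t) = -5*log(t - 2) - 2*log(t - 1).
Then F(6) - F(4) = (-10*log(2) - 2*log(5)) - (-5*log(2) - 2*log(3)) = -5*log(2) - 2*log(5) + 2*log(3).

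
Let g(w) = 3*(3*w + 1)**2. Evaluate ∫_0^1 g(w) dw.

21

Let u = 3*w + 1, so du = 3 dw. When w = 0, u = 1; when w = 1, u = 4.
The integral becomes ∫ u**2 du from 1 to 4, with antiderivative u**3/3.
Back in w: F(w) = (3*w + 1)**3/3.
Then F(1) - F(0) = (64/3) - (1/3) = 21.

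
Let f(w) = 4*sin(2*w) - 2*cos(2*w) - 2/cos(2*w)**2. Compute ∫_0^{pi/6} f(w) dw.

1 - 3*sqrt(3)/2

An antiderivative is F(w) = -sin(2*w) - 2*cos(2*w) - tan(2*w).
Then F(pi/6) - F(0) = (-3*sqrt(3)/2 - 1) - (-2) = 1 - 3*sqrt(3)/2.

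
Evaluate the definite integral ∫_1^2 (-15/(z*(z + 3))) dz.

Factor the denominator: z**2 + 3*z = (z + 3)z.
Partial fractions: -15/(z*(z + 3)) = 5/(z + 3) - 5/z.
An antiderivative is F(z) = -5*log(z) + 5*log(z + 3).
Then F(2) - F(1) = (-5*log(2) + 5*log(5)) - (10*log(2)) = -15*log(2) + 5*log(5).

-15*log(2) + 5*log(5)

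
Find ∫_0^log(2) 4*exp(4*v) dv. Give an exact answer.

15

Let u = exp(v), so du = exp(v) dv. When v = 0, u = 1; when v = log(2), u = 2.
The integral becomes 4·∫ u**3 du from 1 to 2, with antiderivative u**4.
Back in v: F(v) = exp(4*v).
Then F(log(2)) - F(0) = (16) - (1) = 15.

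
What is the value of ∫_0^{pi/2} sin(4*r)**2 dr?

pi/4

Use the identity sin^2(4*r) = (1 - cos(8*r))/2.
An antiderivative is F(r) = r/2 - sin(8*r)/16.
Then F(pi/2) - F(0) = (pi/4) - (0) = pi/4.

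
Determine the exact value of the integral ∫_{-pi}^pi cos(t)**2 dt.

pi

Use the identity cos^2(t) = (1 + cos(2*t))/2.
An antiderivative is F(t) = t/2 + sin(2*t)/4.
Then F(pi) - F(-pi) = (pi/2) - (-pi/2) = pi.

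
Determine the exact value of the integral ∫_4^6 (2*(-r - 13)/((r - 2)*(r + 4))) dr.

Factor the denominator: r**2 + 2*r - 8 = (r + 4)(r - 2).
Partial fractions: 2*(-r - 13)/((r - 2)*(r + 4)) = 3/(r + 4) - 5/(r - 2).
An antiderivative is F(r) = -5*log(r - 2) + 3*log(r + 4).
Then F(6) - F(4) = (-7*log(2) + 3*log(5)) - (log(16)) = -11*log(2) + 3*log(5).

-11*log(2) + 3*log(5)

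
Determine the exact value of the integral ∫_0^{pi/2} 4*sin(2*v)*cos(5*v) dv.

-8/21

Use the identity sin(2*v)cos(5*v) = [sin(7*v) + sin(-3*v)]/2.
An antiderivative is F(v) = 2*cos(3*v)/3 - 2*cos(7*v)/7.
Then F(pi/2) - F(0) = (0) - (8/21) = -8/21.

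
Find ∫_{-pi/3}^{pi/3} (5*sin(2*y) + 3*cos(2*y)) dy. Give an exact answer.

An antiderivative is F(y) = 3*sin(2*y)/2 - 5*cos(2*y)/2.
Then F(pi/3) - F(-pi/3) = (5/4 + 3*sqrt(3)/4) - (5/4 - 3*sqrt(3)/4) = 3*sqrt(3)/2.

3*sqrt(3)/2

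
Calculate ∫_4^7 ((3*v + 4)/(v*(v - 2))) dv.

-2*log(7) - log(2) + 5*log(5)

Factor the denominator: v**2 - 2*v = v(v - 2).
Partial fractions: (3*v + 4)/(v*(v - 2)) = -2/v + 5/(v - 2).
An antiderivative is F(v) = -2*log(v) + 5*log(v - 2).
Then F(7) - F(4) = (-2*log(7) + 5*log(5)) - (log(2)) = -2*log(7) - log(2) + 5*log(5).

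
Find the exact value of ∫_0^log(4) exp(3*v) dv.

21

Let u = exp(v), so du = exp(v) dv. When v = 0, u = 1; when v = log(4), u = 4.
The integral becomes ∫ u**2 du from 1 to 4, with antiderivative u**3/3.
Back in v: F(v) = exp(3*v)/3.
Then F(log(4)) - F(0) = (64/3) - (1/3) = 21.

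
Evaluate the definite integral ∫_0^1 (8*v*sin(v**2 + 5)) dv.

-4*cos(6) + 4*cos(5)

Let u = v**2 + 5, so du = 2*v dv. When v = 0, u = 5; when v = 1, u = 6.
The integral becomes 4·∫ sin(u) du from 5 to 6, with antiderivative -4*cos(u).
Back in v: F(v) = -4*cos(v**2 + 5).
Then F(1) - F(0) = (-4*cos(6)) - (-4*cos(5)) = -4*cos(6) + 4*cos(5).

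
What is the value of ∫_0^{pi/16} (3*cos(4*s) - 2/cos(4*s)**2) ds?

-1/2 + 3*sqrt(2)/8

An antiderivative is F(s) = 3*sin(4*s)/4 - tan(4*s)/2.
Then F(pi/16) - F(0) = (-1/2 + 3*sqrt(2)/8) - (0) = -1/2 + 3*sqrt(2)/8.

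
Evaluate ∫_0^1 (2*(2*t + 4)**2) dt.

152/3

Let u = 2*t + 4, so du = 2 dt. When t = 0, u = 4; when t = 1, u = 6.
The integral becomes ∫ u**2 du from 4 to 6, with antiderivative u**3/3.
Back in t: F(t) = (2*t + 4)**3/3.
Then F(1) - F(0) = (72) - (64/3) = 152/3.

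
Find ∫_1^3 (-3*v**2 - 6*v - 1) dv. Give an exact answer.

By the power rule, an antiderivative is F(v) = -v**3 - 3*v**2 - v.
Then F(3) - F(1) = (-57) - (-5) = -52.

-52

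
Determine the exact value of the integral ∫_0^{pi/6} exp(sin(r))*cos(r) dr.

Let u = sin(r), so du = cos(r) dr. When r = 0, u = 0; when r = pi/6, u = 1/2.
The integral becomes ∫ exp(u) du from 0 to 1/2, with antiderivative exp(u).
Back in r: F(r) = exp(sin(r)).
Then F(pi/6) - F(0) = (exp(1/2)) - (1) = -1 + exp(1/2).

-1 + exp(1/2)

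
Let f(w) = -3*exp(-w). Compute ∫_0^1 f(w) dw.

An antiderivative is F(w) = 3*exp(-w).
Then F(1) - F(0) = (3*exp(-1)) - (3) = -3 + 3*exp(-1).

-3 + 3*exp(-1)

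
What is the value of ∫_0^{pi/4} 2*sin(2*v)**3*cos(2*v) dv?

1/4

Let u = sin(2*v), so du = 2*cos(2*v) dv. When v = 0, u = 0; when v = pi/4, u = 1.
The integral becomes ∫ u**3 du from 0 to 1, with antiderivative u**4/4.
Back in v: F(v) = sin(2*v)**4/4.
Then F(pi/4) - F(0) = (1/4) - (0) = 1/4.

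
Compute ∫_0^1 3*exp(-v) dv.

3 - 3*exp(-1)

An antiderivative is F(v) = -3*exp(-v).
Then F(1) - F(0) = (-3*exp(-1)) - (-3) = 3 - 3*exp(-1).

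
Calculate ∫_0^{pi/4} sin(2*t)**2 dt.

pi/8

Use the identity sin^2(2*t) = (1 - cos(4*t))/2.
An antiderivative is F(t) = t/2 - sin(4*t)/8.
Then F(pi/4) - F(0) = (pi/8) - (0) = pi/8.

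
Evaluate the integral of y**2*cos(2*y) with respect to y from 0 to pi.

Integrate by parts twice (u = y^2, dv = cos(2*y) dy).
An antiderivative is F(y) = y**2*sin(2*y)/2 + y*cos(2*y)/2 - sin(2*y)/4.
Then F(pi) - F(0) = (pi/2) - (0) = pi/2.

pi/2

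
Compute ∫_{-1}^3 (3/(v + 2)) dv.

3*log(5)

An antiderivative is F(v) = 3*log(v + 2).
Then F(3) - F(-1) = (3*log(5)) - (0) = 3*log(5).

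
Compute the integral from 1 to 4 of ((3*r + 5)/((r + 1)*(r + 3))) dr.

Factor the denominator: r**2 + 4*r + 3 = (r + 3)(r + 1).
Partial fractions: (3*r + 5)/((r + 1)*(r + 3)) = 2/(r + 3) + 1/(r + 1).
An antiderivative is F(r) = log(r + 1) + 2*log(r + 3).
Then F(4) - F(1) = (log(5) + 2*log(7)) - (log(32)) = -5*log(2) + log(5) + 2*log(7).

-5*log(2) + log(5) + 2*log(7)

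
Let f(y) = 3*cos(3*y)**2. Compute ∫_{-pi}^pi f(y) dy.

Use the identity cos^2(3*y) = (1 + cos(6*y))/2.
An antiderivative is F(y) = 3*y/2 + sin(6*y)/4.
Then F(pi) - F(-pi) = (3*pi/2) - (-3*pi/2) = 3*pi.

3*pi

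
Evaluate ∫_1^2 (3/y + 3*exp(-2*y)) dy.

An antiderivative is F(y) = 3*log(y) - 3*exp(-2*y)/2.
Then F(2) - F(1) = (-3*exp(-4)/2 + 3*log(2)) - (-3*exp(-2)/2) = -3*exp(-4)/2 + 3*exp(-2)/2 + 3*log(2).

-3*exp(-4)/2 + 3*exp(-2)/2 + 3*log(2)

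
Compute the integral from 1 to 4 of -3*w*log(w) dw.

Integrate by parts once (u = ln w, dv = -3*w dw).
An antiderivative is F(w) = -3*w**2*(2*log(w) - 1)/4.
Then F(4) - F(1) = (12 - 48*log(2)) - (3/4) = 45/4 - 48*log(2).

45/4 - 48*log(2)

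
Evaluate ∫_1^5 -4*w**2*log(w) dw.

Integrate by parts once (u = ln w, dv = -4*w**2 dw).
An antiderivative is F(w) = -4*w**3*(3*log(w) - 1)/9.
Then F(5) - F(1) = (500/9 - 500*log(5)/3) - (4/9) = 496/9 - 500*log(5)/3.

496/9 - 500*log(5)/3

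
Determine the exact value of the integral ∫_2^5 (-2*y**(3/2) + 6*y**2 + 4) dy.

By the power rule, an antiderivative is F(y) = -4*y**(5/2)/5 + 2*y**3 + 4*y.
Then F(5) - F(2) = (270 - 20*sqrt(5)) - (24 - 16*sqrt(2)/5) = -20*sqrt(5) + 16*sqrt(2)/5 + 246.

-20*sqrt(5) + 16*sqrt(2)/5 + 246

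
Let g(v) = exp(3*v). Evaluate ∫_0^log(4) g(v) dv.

21

Let u = exp(v), so du = exp(v) dv. When v = 0, u = 1; when v = log(4), u = 4.
The integral becomes ∫ u**2 du from 1 to 4, with antiderivative u**3/3.
Back in v: F(v) = exp(3*v)/3.
Then F(log(4)) - F(0) = (64/3) - (1/3) = 21.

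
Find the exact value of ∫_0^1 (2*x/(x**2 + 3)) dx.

log(4/3)

Let u = x**2 + 3, so du = 2*x dx. When x = 0, u = 3; when x = 1, u = 4.
The integral becomes ∫ 1/u du from 3 to 4, with antiderivative log(u).
Back in x: F(x) = log(x**2 + 3).
Then F(1) - F(0) = (log(4)) - (log(3)) = log(4/3).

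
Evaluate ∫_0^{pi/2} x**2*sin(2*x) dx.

Integrate by parts twice (u = x^2, dv = sin(2*x) dx).
An antiderivative is F(x) = -x**2*cos(2*x)/2 + x*sin(2*x)/2 + cos(2*x)/4.
Then F(pi/2) - F(0) = (-1/4 + pi**2/8) - (1/4) = -1/2 + pi**2/8.

-1/2 + pi**2/8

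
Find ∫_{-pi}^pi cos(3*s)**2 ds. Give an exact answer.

Use the identity cos^2(3*s) = (1 + cos(6*s))/2.
An antiderivative is F(s) = s/2 + sin(6*s)/12.
Then F(pi) - F(-pi) = (pi/2) - (-pi/2) = pi.

pi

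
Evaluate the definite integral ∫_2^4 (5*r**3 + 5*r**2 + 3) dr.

1198/3

By the power rule, an antiderivative is F(r) = 5*r**4/4 + 5*r**3/3 + 3*r.
Then F(4) - F(2) = (1316/3) - (118/3) = 1198/3.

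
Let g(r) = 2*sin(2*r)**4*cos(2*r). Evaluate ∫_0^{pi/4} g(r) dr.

Let u = sin(2*r), so du = 2*cos(2*r) dr. When r = 0, u = 0; when r = pi/4, u = 1.
The integral becomes ∫ u**4 du from 0 to 1, with antiderivative u**5/5.
Back in r: F(r) = sin(2*r)**5/5.
Then F(pi/4) - F(0) = (1/5) - (0) = 1/5.

1/5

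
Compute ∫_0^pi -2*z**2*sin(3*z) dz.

8/27 - 2*pi**2/3

Integrate by parts twice (u = z^2, dv = -2*sin(3*z) dz).
An antiderivative is F(z) = 2*z**2*cos(3*z)/3 - 4*z*sin(3*z)/9 - 4*cos(3*z)/27.
Then F(pi) - F(0) = (4/27 - 2*pi**2/3) - (-4/27) = 8/27 - 2*pi**2/3.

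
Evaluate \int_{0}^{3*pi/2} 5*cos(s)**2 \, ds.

15*pi/4

Use the identity cos^2(s) = (1 + cos(2*s))/2.
An antiderivative is F(s) = 5*s/2 + 5*sin(2*s)/4.
Then F(3*pi/2) - F(0) = (15*pi/4) - (0) = 15*pi/4.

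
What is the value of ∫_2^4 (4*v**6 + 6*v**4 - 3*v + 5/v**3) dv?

11717453/1120

By the power rule, an antiderivative is F(v) = 4*v**7/7 + 6*v**5/5 - 3*v**2/2 - 5/(2*v**2).
Then F(4) - F(2) = (11834961/1120) - (29377/280) = 11717453/1120.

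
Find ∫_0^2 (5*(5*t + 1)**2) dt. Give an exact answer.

1330/3

Let u = 5*t + 1, so du = 5 dt. When t = 0, u = 1; when t = 2, u = 11.
The integral becomes ∫ u**2 du from 1 to 11, with antiderivative u**3/3.
Back in t: F(t) = (5*t + 1)**3/3.
Then F(2) - F(0) = (1331/3) - (1/3) = 1330/3.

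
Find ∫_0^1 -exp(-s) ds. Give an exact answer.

-1 + exp(-1)

An antiderivative is F(s) = exp(-s).
Then F(1) - F(0) = (exp(-1)) - (1) = -1 + exp(-1).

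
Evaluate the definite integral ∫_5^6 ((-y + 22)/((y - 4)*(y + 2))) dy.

-9*log(2) + 4*log(7)

Factor the denominator: y**2 - 2*y - 8 = (y + 2)(y - 4).
Partial fractions: (-y + 22)/((y - 4)*(y + 2)) = -4/(y + 2) + 3/(y - 4).
An antiderivative is F(y) = 3*log(y - 4) - 4*log(y + 2).
Then F(6) - F(5) = (-9*log(2)) - (-4*log(7)) = -9*log(2) + 4*log(7).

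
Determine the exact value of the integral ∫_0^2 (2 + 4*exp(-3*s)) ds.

An antiderivative is F(s) = 2*s - 4*exp(-3*s)/3.
Then F(2) - F(0) = (4 - 4*exp(-6)/3) - (-4/3) = 16/3 - 4*exp(-6)/3.

16/3 - 4*exp(-6)/3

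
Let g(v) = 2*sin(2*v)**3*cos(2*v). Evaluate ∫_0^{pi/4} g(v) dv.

1/4

Let u = sin(2*v), so du = 2*cos(2*v) dv. When v = 0, u = 0; when v = pi/4, u = 1.
The integral becomes ∫ u**3 du from 0 to 1, with antiderivative u**4/4.
Back in v: F(v) = sin(2*v)**4/4.
Then F(pi/4) - F(0) = (1/4) - (0) = 1/4.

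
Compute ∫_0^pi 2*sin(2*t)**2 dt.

pi

Use the identity sin^2(2*t) = (1 - cos(4*t))/2.
An antiderivative is F(t) = t - sin(4*t)/4.
Then F(pi) - F(0) = (pi) - (0) = pi.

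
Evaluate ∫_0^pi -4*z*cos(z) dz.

Integrate by parts once (u = z, dv = -4*cos(z) dz).
An antiderivative is F(z) = -4*z*sin(z) - 4*cos(z).
Then F(pi) - F(0) = (4) - (-4) = 8.

8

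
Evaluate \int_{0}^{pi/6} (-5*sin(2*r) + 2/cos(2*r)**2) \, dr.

An antiderivative is F(r) = 5*cos(2*r)/2 + tan(2*r).
Then F(pi/6) - F(0) = (5/4 + sqrt(3)) - (5/2) = -5/4 + sqrt(3).

-5/4 + sqrt(3)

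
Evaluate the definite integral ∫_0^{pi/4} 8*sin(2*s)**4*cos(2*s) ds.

4/5

Let u = sin(2*s), so du = 2*cos(2*s) ds. When s = 0, u = 0; when s = pi/4, u = 1.
The integral becomes 4·∫ u**4 du from 0 to 1, with antiderivative 4*u**5/5.
Back in s: F(s) = 4*sin(2*s)**5/5.
Then F(pi/4) - F(0) = (4/5) - (0) = 4/5.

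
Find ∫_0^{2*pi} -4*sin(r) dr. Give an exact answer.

An antiderivative is F(r) = 4*cos(r).
Then F(2*pi) - F(0) = (4) - (4) = 0.

0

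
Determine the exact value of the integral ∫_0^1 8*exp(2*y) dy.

-4 + 4*exp(2)

Let u = 2*y, so du = 2 dy. When y = 0, u = 0; when y = 1, u = 2.
The integral becomes 4·∫ exp(u) du from 0 to 2, with antiderivative 4*exp(u).
Back in y: F(y) = 4*exp(2*y).
Then F(1) - F(0) = (4*exp(2)) - (4) = -4 + 4*exp(2).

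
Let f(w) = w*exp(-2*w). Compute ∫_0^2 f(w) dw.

Integrate by parts once (u = w, dv = exp(-2*w) dw).
An antiderivative is F(w) = (-2*w - 1)*exp(-2*w)/4.
Then F(2) - F(0) = (-5*exp(-4)/4) - (-1/4) = (-5 + exp(4))*exp(-4)/4.

(-5 + exp(4))*exp(-4)/4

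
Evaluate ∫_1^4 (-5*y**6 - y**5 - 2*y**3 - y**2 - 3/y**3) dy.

By the power rule, an antiderivative is F(y) = -5*y**7/7 - y**6/6 - y**4/2 - y**3/3 + 3/(2*y**2).
Then F(4) - F(1) = (-2807787/224) - (-3/14) = -2807739/224.

-2807739/224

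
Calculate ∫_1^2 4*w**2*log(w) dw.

Integrate by parts once (u = ln w, dv = 4*w**2 dw).
An antiderivative is F(w) = 4*w**3*(3*log(w) - 1)/9.
Then F(2) - F(1) = (-32/9 + 32*log(2)/3) - (-4/9) = -28/9 + 32*log(2)/3.

-28/9 + 32*log(2)/3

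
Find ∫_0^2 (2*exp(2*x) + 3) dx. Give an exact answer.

5 + exp(4)

An antiderivative is F(x) = exp(2*x) + 3*x.
Then F(2) - F(0) = (6 + exp(4)) - (1) = 5 + exp(4).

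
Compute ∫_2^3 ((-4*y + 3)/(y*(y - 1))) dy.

log(4/27)

Factor the denominator: y**2 - y = y(y - 1).
Partial fractions: (-4*y + 3)/(y*(y - 1)) = -3/y - 1/(y - 1).
An antiderivative is F(y) = -3*log(y) - log(y - 1).
Then F(3) - F(2) = (-log(54)) - (-log(8)) = log(4/27).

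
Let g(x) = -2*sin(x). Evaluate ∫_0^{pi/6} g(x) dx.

-2 + sqrt(3)

An antiderivative is F(x) = 2*cos(x).
Then F(pi/6) - F(0) = (sqrt(3)) - (2) = -2 + sqrt(3).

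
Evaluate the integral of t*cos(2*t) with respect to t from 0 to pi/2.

Integrate by parts once (u = t, dv = cos(2*t) dt).
An antiderivative is F(t) = t*sin(2*t)/2 + cos(2*t)/4.
Then F(pi/2) - F(0) = (-1/4) - (1/4) = -1/2.

-1/2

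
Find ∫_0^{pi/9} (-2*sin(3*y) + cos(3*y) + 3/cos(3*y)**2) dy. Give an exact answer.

-1/3 + 7*sqrt(3)/6

An antiderivative is F(y) = sin(3*y)/3 + 2*cos(3*y)/3 + tan(3*y).
Then F(pi/9) - F(0) = (1/3 + 7*sqrt(3)/6) - (2/3) = -1/3 + 7*sqrt(3)/6.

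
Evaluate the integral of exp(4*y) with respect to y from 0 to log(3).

20

Let u = exp(y), so du = exp(y) dy. When y = 0, u = 1; when y = log(3), u = 3.
The integral becomes ∫ u**3 du from 1 to 3, with antiderivative u**4/4.
Back in y: F(y) = exp(4*y)/4.
Then F(log(3)) - F(0) = (81/4) - (1/4) = 20.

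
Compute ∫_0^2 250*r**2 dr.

2000/3

Let u = 5*r, so du = 5 dr. When r = 0, u = 0; when r = 2, u = 10.
The integral becomes 2·∫ u**2 du from 0 to 10, with antiderivative 2*u**3/3.
Back in r: F(r) = 250*r**3/3.
Then F(2) - F(0) = (2000/3) - (0) = 2000/3.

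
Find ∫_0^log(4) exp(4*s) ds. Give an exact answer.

Let u = exp(s), so du = exp(s) ds. When s = 0, u = 1; when s = log(4), u = 4.
The integral becomes ∫ u**3 du from 1 to 4, with antiderivative u**4/4.
Back in s: F(s) = exp(4*s)/4.
Then F(log(4)) - F(0) = (64) - (1/4) = 255/4.

255/4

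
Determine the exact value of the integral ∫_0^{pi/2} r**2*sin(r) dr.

-2 + pi

Integrate by parts twice (u = r^2, dv = sin(r) dr).
An antiderivative is F(r) = -r**2*cos(r) + 2*r*sin(r) + 2*cos(r).
Then F(pi/2) - F(0) = (pi) - (2) = -2 + pi.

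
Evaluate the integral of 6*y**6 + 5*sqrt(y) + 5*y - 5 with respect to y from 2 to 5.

-20*sqrt(2)/3 + 50*sqrt(5)/3 + 936489/14

By the power rule, an antiderivative is F(y) = 6*y**7/7 + 10*y**(3/2)/3 + 5*y**2/2 - 5*y.
Then F(5) - F(2) = (50*sqrt(5)/3 + 938025/14) - (20*sqrt(2)/3 + 768/7) = -20*sqrt(2)/3 + 50*sqrt(5)/3 + 936489/14.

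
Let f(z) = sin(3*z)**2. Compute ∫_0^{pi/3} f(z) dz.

pi/6

Use the identity sin^2(3*z) = (1 - cos(6*z))/2.
An antiderivative is F(z) = z/2 - sin(6*z)/12.
Then F(pi/3) - F(0) = (pi/6) - (0) = pi/6.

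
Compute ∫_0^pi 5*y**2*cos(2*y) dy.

5*pi/2

Integrate by parts twice (u = y^2, dv = 5*cos(2*y) dy).
An antiderivative is F(y) = 5*y**2*sin(2*y)/2 + 5*y*cos(2*y)/2 - 5*sin(2*y)/4.
Then F(pi) - F(0) = (5*pi/2) - (0) = 5*pi/2.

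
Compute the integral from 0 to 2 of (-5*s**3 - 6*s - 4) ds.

-40

By the power rule, an antiderivative is F(s) = -5*s**4/4 - 3*s**2 - 4*s.
Then F(2) - F(0) = (-40) - (0) = -40.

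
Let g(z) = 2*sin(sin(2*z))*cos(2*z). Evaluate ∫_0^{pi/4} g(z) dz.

1 - cos(1)

Let u = sin(2*z), so du = 2*cos(2*z) dz. When z = 0, u = 0; when z = pi/4, u = 1.
The integral becomes ∫ sin(u) du from 0 to 1, with antiderivative -cos(u).
Back in z: F(z) = -cos(sin(2*z)).
Then F(pi/4) - F(0) = (-cos(1)) - (-1) = 1 - cos(1).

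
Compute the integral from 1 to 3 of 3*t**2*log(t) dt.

Integrate by parts once (u = ln t, dv = 3*t**2 dt).
An antiderivative is F(t) = t**3*(3*log(t) - 1)/3.
Then F(3) - F(1) = (-9 + 27*log(3)) - (-1/3) = -26/3 + 27*log(3).

-26/3 + 27*log(3)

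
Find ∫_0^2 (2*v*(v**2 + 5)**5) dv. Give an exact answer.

257908/3

Let u = v**2 + 5, so du = 2*v dv. When v = 0, u = 5; when v = 2, u = 9.
The integral becomes ∫ u**5 du from 5 to 9, with antiderivative u**6/6.
Back in v: F(v) = (v**2 + 5)**6/6.
Then F(2) - F(0) = (177147/2) - (15625/6) = 257908/3.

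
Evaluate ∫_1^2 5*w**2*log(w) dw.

-35/9 + 40*log(2)/3

Integrate by parts once (u = ln w, dv = 5*w**2 dw).
An antiderivative is F(w) = 5*w**3*(3*log(w) - 1)/9.
Then F(2) - F(1) = (-40/9 + 40*log(2)/3) - (-5/9) = -35/9 + 40*log(2)/3.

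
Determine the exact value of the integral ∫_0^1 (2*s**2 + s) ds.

By the power rule, an antiderivative is F(s) = 2*s**3/3 + s**2/2.
Then F(1) - F(0) = (7/6) - (0) = 7/6.

7/6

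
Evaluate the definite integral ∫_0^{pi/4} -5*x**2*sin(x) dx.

-5*sqrt(2) - 5*sqrt(2)*pi/4 + 5*sqrt(2)*pi**2/32 + 10

Integrate by parts twice (u = x^2, dv = -5*sin(x) dx).
An antiderivative is F(x) = 5*x**2*cos(x) - 10*x*sin(x) - 10*cos(x).
Then F(pi/4) - F(0) = (5*sqrt(2)*(-32 - 8*pi + pi**2)/32) - (-10) = -5*sqrt(2) - 5*sqrt(2)*pi/4 + 5*sqrt(2)*pi**2/32 + 10.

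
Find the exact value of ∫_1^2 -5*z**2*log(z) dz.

Integrate by parts once (u = ln z, dv = -5*z**2 dz).
An antiderivative is F(z) = -5*z**3*(3*log(z) - 1)/9.
Then F(2) - F(1) = (40/9 - 40*log(2)/3) - (5/9) = 35/9 - 40*log(2)/3.

35/9 - 40*log(2)/3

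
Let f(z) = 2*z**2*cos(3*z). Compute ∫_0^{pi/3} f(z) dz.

Integrate by parts twice (u = z^2, dv = 2*cos(3*z) dz).
An antiderivative is F(z) = 2*z**2*sin(3*z)/3 + 4*z*cos(3*z)/9 - 4*sin(3*z)/27.
Then F(pi/3) - F(0) = (-4*pi/27) - (0) = -4*pi/27.

-4*pi/27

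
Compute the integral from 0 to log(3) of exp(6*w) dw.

Let u = exp(w), so du = exp(w) dw. When w = 0, u = 1; when w = log(3), u = 3.
The integral becomes ∫ u**5 du from 1 to 3, with antiderivative u**6/6.
Back in w: F(w) = exp(6*w)/6.
Then F(log(3)) - F(0) = (243/2) - (1/6) = 364/3.

364/3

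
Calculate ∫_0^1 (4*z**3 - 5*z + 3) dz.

3/2

By the power rule, an antiderivative is F(z) = z**4 - 5*z**2/2 + 3*z.
Then F(1) - F(0) = (3/2) - (0) = 3/2.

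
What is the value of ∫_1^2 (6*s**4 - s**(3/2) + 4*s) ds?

By the power rule, an antiderivative is F(s) = -2*s**(5/2)/5 + 6*s**5/5 + 2*s**2.
Then F(2) - F(1) = (232/5 - 8*sqrt(2)/5) - (14/5) = 218/5 - 8*sqrt(2)/5.

218/5 - 8*sqrt(2)/5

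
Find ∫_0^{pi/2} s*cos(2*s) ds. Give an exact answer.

-1/2

Integrate by parts once (u = s, dv = cos(2*s) ds).
An antiderivative is F(s) = s*sin(2*s)/2 + cos(2*s)/4.
Then F(pi/2) - F(0) = (-1/4) - (1/4) = -1/2.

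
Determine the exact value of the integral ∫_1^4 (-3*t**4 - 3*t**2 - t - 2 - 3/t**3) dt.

By the power rule, an antiderivative is F(t) = -3*t**5/5 - t**3 - t**2/2 - 2*t + 3/(2*t**2).
Then F(4) - F(1) = (-111089/160) - (-13/5) = -110673/160.

-110673/160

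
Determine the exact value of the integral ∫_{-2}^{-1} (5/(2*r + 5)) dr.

An antiderivative is F(r) = 5*log(2*r + 5)/2.
Then F(-1) - F(-2) = (5*log(3)/2) - (0) = 5*log(3)/2.

5*log(3)/2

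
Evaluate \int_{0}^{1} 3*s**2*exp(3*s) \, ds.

Integrate by parts twice (u = s^2, dv = 3*exp(3*s) ds).
An antiderivative is F(s) = (9*s**2 - 6*s + 2)*exp(3*s)/9.
Then F(1) - F(0) = (5*exp(3)/9) - (2/9) = -2/9 + 5*exp(3)/9.

-2/9 + 5*exp(3)/9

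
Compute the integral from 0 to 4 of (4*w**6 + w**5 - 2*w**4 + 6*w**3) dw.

1052032/105

By the power rule, an antiderivative is F(w) = 4*w**7/7 + w**6/6 - 2*w**5/5 + 3*w**4/2.
Then F(4) - F(0) = (1052032/105) - (0) = 1052032/105.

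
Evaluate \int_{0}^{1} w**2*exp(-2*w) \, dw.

Integrate by parts twice (u = w^2, dv = exp(-2*w) dw).
An antiderivative is F(w) = (-2*w**2 - 2*w - 1)*exp(-2*w)/4.
Then F(1) - F(0) = (-5*exp(-2)/4) - (-1/4) = (-5 + exp(2))*exp(-2)/4.

(-5 + exp(2))*exp(-2)/4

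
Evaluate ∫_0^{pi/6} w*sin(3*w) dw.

1/9

Integrate by parts once (u = w, dv = sin(3*w) dw).
An antiderivative is F(w) = -w*cos(3*w)/3 + sin(3*w)/9.
Then F(pi/6) - F(0) = (1/9) - (0) = 1/9.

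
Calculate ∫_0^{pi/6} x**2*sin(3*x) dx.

Integrate by parts twice (u = x^2, dv = sin(3*x) dx).
An antiderivative is F(x) = -x**2*cos(3*x)/3 + 2*x*sin(3*x)/9 + 2*cos(3*x)/27.
Then F(pi/6) - F(0) = (pi/27) - (2/27) = -2/27 + pi/27.

-2/27 + pi/27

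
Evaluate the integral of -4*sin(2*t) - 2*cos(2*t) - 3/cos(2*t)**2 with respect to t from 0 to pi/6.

An antiderivative is F(t) = -sin(2*t) + 2*cos(2*t) - 3*tan(2*t)/2.
Then F(pi/6) - F(0) = (1 - 2*sqrt(3)) - (2) = -2*sqrt(3) - 1.

-2*sqrt(3) - 1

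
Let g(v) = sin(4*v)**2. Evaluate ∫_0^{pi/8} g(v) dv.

Use the identity sin^2(4*v) = (1 - cos(8*v))/2.
An antiderivative is F(v) = v/2 - sin(8*v)/16.
Then F(pi/8) - F(0) = (pi/16) - (0) = pi/16.

pi/16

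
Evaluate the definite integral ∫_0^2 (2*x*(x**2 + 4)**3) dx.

960

Let u = x**2 + 4, so du = 2*x dx. When x = 0, u = 4; when x = 2, u = 8.
The integral becomes ∫ u**3 du from 4 to 8, with antiderivative u**4/4.
Back in x: F(x) = (x**2 + 4)**4/4.
Then F(2) - F(0) = (1024) - (64) = 960.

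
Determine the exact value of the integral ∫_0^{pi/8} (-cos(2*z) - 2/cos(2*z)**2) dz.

-1 - sqrt(2)/4

An antiderivative is F(z) = -sin(2*z)/2 - tan(2*z).
Then F(pi/8) - F(0) = (-1 - sqrt(2)/4) - (0) = -1 - sqrt(2)/4.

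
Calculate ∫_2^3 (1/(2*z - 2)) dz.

log(2)/2

An antiderivative is F(z) = log(2*z - 2)/2.
Then F(3) - F(2) = (log(2)) - (log(2)/2) = log(2)/2.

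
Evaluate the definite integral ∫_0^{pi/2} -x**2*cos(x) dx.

2 - pi**2/4

Integrate by parts twice (u = x^2, dv = -cos(x) dx).
An antiderivative is F(x) = -x**2*sin(x) - 2*x*cos(x) + 2*sin(x).
Then F(pi/2) - F(0) = (2 - pi**2/4) - (0) = 2 - pi**2/4.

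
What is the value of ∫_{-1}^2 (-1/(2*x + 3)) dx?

-log(7)/2

An antiderivative is F(x) = -log(2*x + 3)/2.
Then F(2) - F(-1) = (-log(7)/2) - (0) = -log(7)/2.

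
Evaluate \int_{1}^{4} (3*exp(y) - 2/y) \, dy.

An antiderivative is F(y) = 3*exp(y) - 2*log(y).
Then F(4) - F(1) = (-log(16) + 3*exp(4)) - (3*exp(1)) = -3*exp(1) - log(16) + 3*exp(4).

-3*exp(1) - log(16) + 3*exp(4)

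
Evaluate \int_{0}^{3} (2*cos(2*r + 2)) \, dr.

-sin(2) + sin(8)

Let u = 2*r + 2, so du = 2 dr. When r = 0, u = 2; when r = 3, u = 8.
The integral becomes ∫ cos(u) du from 2 to 8, with antiderivative sin(u).
Back in r: F(r) = sin(2*r + 2).
Then F(3) - F(0) = (sin(8)) - (sin(2)) = -sin(2) + sin(8).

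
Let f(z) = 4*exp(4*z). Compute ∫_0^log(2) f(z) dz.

15

Let u = exp(z), so du = exp(z) dz. When z = 0, u = 1; when z = log(2), u = 2.
The integral becomes 4·∫ u**3 du from 1 to 2, with antiderivative u**4.
Back in z: F(z) = exp(4*z).
Then F(log(2)) - F(0) = (16) - (1) = 15.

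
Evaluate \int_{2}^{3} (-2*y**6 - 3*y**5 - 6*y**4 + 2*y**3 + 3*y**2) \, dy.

-39287/35

By the power rule, an antiderivative is F(y) = -2*y**7/7 - y**6/2 - 6*y**5/5 + y**4/2 + y**3.
Then F(3) - F(2) = (-42471/35) - (-3184/35) = -39287/35.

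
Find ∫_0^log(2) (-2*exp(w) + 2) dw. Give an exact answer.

An antiderivative is F(w) = 2*w - 2*exp(w).
Then F(log(2)) - F(0) = (-4 + 2*log(2)) - (-2) = -2 + 2*log(2).

-2 + 2*log(2)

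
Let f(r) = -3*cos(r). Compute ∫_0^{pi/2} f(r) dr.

An antiderivative is F(r) = -3*sin(r).
Then F(pi/2) - F(0) = (-3) - (0) = -3.

-3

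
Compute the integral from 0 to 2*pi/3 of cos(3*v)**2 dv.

pi/3

Use the identity cos^2(3*v) = (1 + cos(6*v))/2.
An antiderivative is F(v) = v/2 + sin(6*v)/12.
Then F(2*pi/3) - F(0) = (pi/3) - (0) = pi/3.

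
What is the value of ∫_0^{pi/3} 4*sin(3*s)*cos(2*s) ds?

Use the identity sin(3*s)cos(2*s) = [sin(5*s) + sin(s)]/2.
An antiderivative is F(s) = -2*cos(s) - 2*cos(5*s)/5.
Then F(pi/3) - F(0) = (-6/5) - (-12/5) = 6/5.

6/5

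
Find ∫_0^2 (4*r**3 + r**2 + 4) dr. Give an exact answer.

By the power rule, an antiderivative is F(r) = r**4 + r**3/3 + 4*r.
Then F(2) - F(0) = (80/3) - (0) = 80/3.

80/3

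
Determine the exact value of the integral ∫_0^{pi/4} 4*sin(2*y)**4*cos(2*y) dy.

2/5

Let u = sin(2*y), so du = 2*cos(2*y) dy. When y = 0, u = 0; when y = pi/4, u = 1.
The integral becomes 2·∫ u**4 du from 0 to 1, with antiderivative 2*u**5/5.
Back in y: F(y) = 2*sin(2*y)**5/5.
Then F(pi/4) - F(0) = (2/5) - (0) = 2/5.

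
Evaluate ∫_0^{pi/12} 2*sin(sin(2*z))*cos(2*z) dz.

Let u = sin(2*z), so du = 2*cos(2*z) dz. When z = 0, u = 0; when z = pi/12, u = 1/2.
The integral becomes ∫ sin(u) du from 0 to 1/2, with antiderivative -cos(u).
Back in z: F(z) = -cos(sin(2*z)).
Then F(pi/12) - F(0) = (-cos(1/2)) - (-1) = 1 - cos(1/2).

1 - cos(1/2)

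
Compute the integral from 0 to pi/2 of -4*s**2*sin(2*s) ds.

Integrate by parts twice (u = s^2, dv = -4*sin(2*s) ds).
An antiderivative is F(s) = 2*s**2*cos(2*s) - 2*s*sin(2*s) - cos(2*s).
Then F(pi/2) - F(0) = (1 - pi**2/2) - (-1) = 2 - pi**2/2.

2 - pi**2/2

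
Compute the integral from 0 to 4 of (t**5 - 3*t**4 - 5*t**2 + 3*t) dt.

-72/5

By the power rule, an antiderivative is F(t) = t**6/6 - 3*t**5/5 - 5*t**3/3 + 3*t**2/2.
Then F(4) - F(0) = (-72/5) - (0) = -72/5.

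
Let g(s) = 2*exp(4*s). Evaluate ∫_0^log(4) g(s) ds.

Let u = exp(s), so du = exp(s) ds. When s = 0, u = 1; when s = log(4), u = 4.
The integral becomes 2·∫ u**3 du from 1 to 4, with antiderivative u**4/2.
Back in s: F(s) = exp(4*s)/2.
Then F(log(4)) - F(0) = (128) - (1/2) = 255/2.

255/2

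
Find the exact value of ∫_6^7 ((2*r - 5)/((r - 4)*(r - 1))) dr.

Factor the denominator: r**2 - 5*r + 4 = (r - 1)(r - 4).
Partial fractions: (2*r - 5)/((r - 4)*(r - 1)) = 1/(r - 1) + 1/(r - 4).
An antiderivative is F(r) = log(r - 4) + log(r - 1).
Then F(7) - F(6) = (log(18)) - (log(10)) = log(9/5).

log(9/5)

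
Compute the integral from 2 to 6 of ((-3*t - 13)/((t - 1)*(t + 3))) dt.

Factor the denominator: t**2 + 2*t - 3 = (t + 3)(t - 1).
Partial fractions: (-3*t - 13)/((t - 1)*(t + 3)) = 1/(t + 3) - 4/(t - 1).
An antiderivative is F(t) = -4*log(t - 1) + log(t + 3).
Then F(6) - F(2) = (-4*log(5) + 2*log(3)) - (log(5)) = -5*log(5) + 2*log(3).

-5*log(5) + 2*log(3)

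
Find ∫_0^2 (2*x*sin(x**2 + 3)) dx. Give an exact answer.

cos(3) - cos(7)

Let u = x**2 + 3, so du = 2*x dx. When x = 0, u = 3; when x = 2, u = 7.
The integral becomes ∫ sin(u) du from 3 to 7, with antiderivative -cos(u).
Back in x: F(x) = -cos(x**2 + 3).
Then F(2) - F(0) = (-cos(7)) - (-cos(3)) = cos(3) - cos(7).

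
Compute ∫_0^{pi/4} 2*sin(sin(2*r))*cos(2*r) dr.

1 - cos(1)

Let u = sin(2*r), so du = 2*cos(2*r) dr. When r = 0, u = 0; when r = pi/4, u = 1.
The integral becomes ∫ sin(u) du from 0 to 1, with antiderivative -cos(u).
Back in r: F(r) = -cos(sin(2*r)).
Then F(pi/4) - F(0) = (-cos(1)) - (-1) = 1 - cos(1).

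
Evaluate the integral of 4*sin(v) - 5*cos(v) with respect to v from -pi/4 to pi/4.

An antiderivative is F(v) = -5*sin(v) - 4*cos(v).
Then F(pi/4) - F(-pi/4) = (-9*sqrt(2)/2) - (sqrt(2)/2) = -5*sqrt(2).

-5*sqrt(2)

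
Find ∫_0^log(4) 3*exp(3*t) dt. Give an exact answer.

Let u = exp(t), so du = exp(t) dt. When t = 0, u = 1; when t = log(4), u = 4.
The integral becomes 3·∫ u**2 du from 1 to 4, with antiderivative u**3.
Back in t: F(t) = exp(3*t).
Then F(log(4)) - F(0) = (64) - (1) = 63.

63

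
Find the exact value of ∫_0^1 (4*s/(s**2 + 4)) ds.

Let u = s**2 + 4, so du = 2*s ds. When s = 0, u = 4; when s = 1, u = 5.
The integral becomes 2·∫ 1/u du from 4 to 5, with antiderivative 2*log(u).
Back in s: F(s) = 2*log(s**2 + 4).
Then F(1) - F(0) = (log(25)) - (log(16)) = log(25/16).

log(25/16)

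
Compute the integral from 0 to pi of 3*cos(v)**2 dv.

3*pi/2

Use the identity cos^2(v) = (1 + cos(2*v))/2.
An antiderivative is F(v) = 3*v/2 + 3*sin(2*v)/4.
Then F(pi) - F(0) = (3*pi/2) - (0) = 3*pi/2.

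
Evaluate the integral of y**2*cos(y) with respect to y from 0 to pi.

Integrate by parts twice (u = y^2, dv = cos(y) dy).
An antiderivative is F(y) = y**2*sin(y) + 2*y*cos(y) - 2*sin(y).
Then F(pi) - F(0) = (-2*pi) - (0) = -2*pi.

-2*pi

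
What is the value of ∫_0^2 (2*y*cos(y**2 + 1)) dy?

sin(5) - sin(1)

Let u = y**2 + 1, so du = 2*y dy. When y = 0, u = 1; when y = 2, u = 5.
The integral becomes ∫ cos(u) du from 1 to 5, with antiderivative sin(u).
Back in y: F(y) = sin(y**2 + 1).
Then F(2) - F(0) = (sin(5)) - (sin(1)) = sin(5) - sin(1).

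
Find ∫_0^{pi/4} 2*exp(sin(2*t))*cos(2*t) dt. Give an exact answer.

-1 + E

Let u = sin(2*t), so du = 2*cos(2*t) dt. When t = 0, u = 0; when t = pi/4, u = 1.
The integral becomes ∫ exp(u) du from 0 to 1, with antiderivative exp(u).
Back in t: F(t) = exp(sin(2*t)).
Then F(pi/4) - F(0) = (E) - (1) = -1 + E.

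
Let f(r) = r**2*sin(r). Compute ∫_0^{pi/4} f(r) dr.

-2 - sqrt(2)*pi**2/32 + sqrt(2)*pi/4 + sqrt(2)

Integrate by parts twice (u = r^2, dv = sin(r) dr).
An antiderivative is F(r) = -r**2*cos(r) + 2*r*sin(r) + 2*cos(r).
Then F(pi/4) - F(0) = (sqrt(2)*(-pi**2 + 8*pi + 32)/32) - (2) = -2 - sqrt(2)*pi**2/32 + sqrt(2)*pi/4 + sqrt(2).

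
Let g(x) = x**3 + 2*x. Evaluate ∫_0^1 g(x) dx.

5/4

By the power rule, an antiderivative is F(x) = x**4/4 + x**2.
Then F(1) - F(0) = (5/4) - (0) = 5/4.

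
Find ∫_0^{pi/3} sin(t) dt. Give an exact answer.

An antiderivative is F(t) = -cos(t).
Then F(pi/3) - F(0) = (-1/2) - (-1) = 1/2.

1/2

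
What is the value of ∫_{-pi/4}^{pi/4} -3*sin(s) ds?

0

An antiderivative is F(s) = 3*cos(s).
Then F(pi/4) - F(-pi/4) = (3*sqrt(2)/2) - (3*sqrt(2)/2) = 0.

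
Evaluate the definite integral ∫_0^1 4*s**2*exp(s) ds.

Integrate by parts twice (u = s^2, dv = 4*exp(s) ds).
An antiderivative is F(s) = (4*s**2 - 8*s + 8)*exp(s).
Then F(1) - F(0) = (4*E) - (8) = -8 + 4*E.

-8 + 4*E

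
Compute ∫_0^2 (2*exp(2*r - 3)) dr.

Let u = 2*r - 3, so du = 2 dr. When r = 0, u = -3; when r = 2, u = 1.
The integral becomes ∫ exp(u) du from -3 to 1, with antiderivative exp(u).
Back in r: F(r) = exp(2*r - 3).
Then F(2) - F(0) = (exp(1)) - (exp(-3)) = -(1 - exp(4))*exp(-3).

-(1 - exp(4))*exp(-3)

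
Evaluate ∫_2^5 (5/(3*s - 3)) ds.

An antiderivative is F(s) = 5*log(3*s - 3)/3.
Then F(5) - F(2) = (5*log(12)/3) - (5*log(3)/3) = 10*log(2)/3.

10*log(2)/3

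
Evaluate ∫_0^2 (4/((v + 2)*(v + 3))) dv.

Factor the denominator: v**2 + 5*v + 6 = (v + 3)(v + 2).
Partial fractions: 4/((v + 2)*(v + 3)) = -4/(v + 3) + 4/(v + 2).
An antiderivative is F(v) = 4*log(v + 2) - 4*log(v + 3).
Then F(2) - F(0) = (-4*log(5) + 8*log(2)) - (log(16/81)) = -4*log(5) + 4*log(2) + 4*log(3).

-4*log(5) + 4*log(2) + 4*log(3)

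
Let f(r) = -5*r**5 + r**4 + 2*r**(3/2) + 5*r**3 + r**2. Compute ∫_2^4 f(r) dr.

-8452/3 - 16*sqrt(2)/5

By the power rule, an antiderivative is F(r) = -5*r**6/6 + 4*r**(5/2)/5 + r**5/5 + 5*r**4/4 + r**3/3.
Then F(4) - F(2) = (-14208/5) - (-364/15 + 16*sqrt(2)/5) = -8452/3 - 16*sqrt(2)/5.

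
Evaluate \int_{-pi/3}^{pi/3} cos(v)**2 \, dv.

sqrt(3)/4 + pi/3

Use the identity cos^2(v) = (1 + cos(2*v))/2.
An antiderivative is F(v) = v/2 + sin(2*v)/4.
Then F(pi/3) - F(-pi/3) = (sqrt(3)/8 + pi/6) - (-pi/6 - sqrt(3)/8) = sqrt(3)/4 + pi/3.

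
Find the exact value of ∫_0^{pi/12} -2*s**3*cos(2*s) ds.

-3/4 - sqrt(3)*pi**2/192 - pi**3/3456 + pi/16 + 3*sqrt(3)/8

Integrate by parts 3 times (u = s^3, dv = -2*cos(2*s) ds).
An antiderivative is F(s) = -s**3*sin(2*s) - 3*s**2*cos(2*s)/2 + 3*s*sin(2*s)/2 + 3*cos(2*s)/4.
Then F(pi/12) - F(0) = (-sqrt(3)*pi**2/192 - pi**3/3456 + pi/16 + 3*sqrt(3)/8) - (3/4) = -3/4 - sqrt(3)*pi**2/192 - pi**3/3456 + pi/16 + 3*sqrt(3)/8.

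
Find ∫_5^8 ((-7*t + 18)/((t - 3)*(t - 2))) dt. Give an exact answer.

-3*log(5) - log(2)

Factor the denominator: t**2 - 5*t + 6 = (t - 2)(t - 3).
Partial fractions: (-7*t + 18)/((t - 3)*(t - 2)) = -4/(t - 2) - 3/(t - 3).
An antiderivative is F(t) = -3*log(t - 3) - 4*log(t - 2).
Then F(8) - F(5) = (-3*log(5) - 4*log(3) - 4*log(2)) - (-4*log(3) - 3*log(2)) = -3*log(5) - log(2).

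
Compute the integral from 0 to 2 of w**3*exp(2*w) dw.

3/8 + 17*exp(4)/8

Integrate by parts 3 times (u = w^3, dv = exp(2*w) dw).
An antiderivative is F(w) = (4*w**3 - 6*w**2 + 6*w - 3)*exp(2*w)/8.
Then F(2) - F(0) = (17*exp(4)/8) - (-3/8) = 3/8 + 17*exp(4)/8.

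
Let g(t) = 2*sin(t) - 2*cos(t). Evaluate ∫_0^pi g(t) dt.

4

An antiderivative is F(t) = -2*sin(t) - 2*cos(t).
Then F(pi) - F(0) = (2) - (-2) = 4.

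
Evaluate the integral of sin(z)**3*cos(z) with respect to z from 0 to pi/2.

1/4

Let u = sin(z), so du = cos(z) dz. When z = 0, u = 0; when z = pi/2, u = 1.
The integral becomes ∫ u**3 du from 0 to 1, with antiderivative u**4/4.
Back in z: F(z) = sin(z)**4/4.
Then F(pi/2) - F(0) = (1/4) - (0) = 1/4.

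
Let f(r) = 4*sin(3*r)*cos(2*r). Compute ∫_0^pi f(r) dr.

24/5

Use the identity sin(3*r)cos(2*r) = [sin(5*r) + sin(r)]/2.
An antiderivative is F(r) = -2*cos(r) - 2*cos(5*r)/5.
Then F(pi) - F(0) = (12/5) - (-12/5) = 24/5.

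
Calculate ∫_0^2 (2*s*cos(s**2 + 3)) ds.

Let u = s**2 + 3, so du = 2*s ds. When s = 0, u = 3; when s = 2, u = 7.
The integral becomes ∫ cos(u) du from 3 to 7, with antiderivative sin(u).
Back in s: F(s) = sin(s**2 + 3).
Then F(2) - F(0) = (sin(7)) - (sin(3)) = -sin(3) + sin(7).

-sin(3) + sin(7)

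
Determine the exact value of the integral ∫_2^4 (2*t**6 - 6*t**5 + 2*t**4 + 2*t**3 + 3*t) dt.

40158/35

By the power rule, an antiderivative is F(t) = 2*t**7/7 - t**6 + 2*t**5/5 + t**4/2 + 3*t**2/2.
Then F(4) - F(2) = (40136/35) - (-22/35) = 40158/35.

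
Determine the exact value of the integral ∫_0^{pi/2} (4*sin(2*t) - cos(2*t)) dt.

An antiderivative is F(t) = -sin(2*t)/2 - 2*cos(2*t).
Then F(pi/2) - F(0) = (2) - (-2) = 4.

4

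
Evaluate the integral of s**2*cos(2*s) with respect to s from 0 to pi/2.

Integrate by parts twice (u = s^2, dv = cos(2*s) ds).
An antiderivative is F(s) = s**2*sin(2*s)/2 + s*cos(2*s)/2 - sin(2*s)/4.
Then F(pi/2) - F(0) = (-pi/4) - (0) = -pi/4.

-pi/4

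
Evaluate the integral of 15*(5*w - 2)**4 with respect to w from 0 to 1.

Let u = 5*w - 2, so du = 5 dw. When w = 0, u = -2; when w = 1, u = 3.
The integral becomes 3·∫ u**4 du from -2 to 3, with antiderivative 3*u**5/5.
Back in w: F(w) = 3*(5*w - 2)**5/5.
Then F(1) - F(0) = (729/5) - (-96/5) = 165.

165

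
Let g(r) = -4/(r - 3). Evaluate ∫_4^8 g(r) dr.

-4*log(5)

An antiderivative is F(r) = -4*log(r - 3).
Then F(8) - F(4) = (-4*log(5)) - (0) = -4*log(5).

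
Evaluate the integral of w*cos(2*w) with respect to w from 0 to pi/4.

-1/4 + pi/8

Integrate by parts once (u = w, dv = cos(2*w) dw).
An antiderivative is F(w) = w*sin(2*w)/2 + cos(2*w)/4.
Then F(pi/4) - F(0) = (pi/8) - (1/4) = -1/4 + pi/8.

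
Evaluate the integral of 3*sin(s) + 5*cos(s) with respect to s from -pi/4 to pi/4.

5*sqrt(2)

An antiderivative is F(s) = 5*sin(s) - 3*cos(s).
Then F(pi/4) - F(-pi/4) = (sqrt(2)) - (-4*sqrt(2)) = 5*sqrt(2).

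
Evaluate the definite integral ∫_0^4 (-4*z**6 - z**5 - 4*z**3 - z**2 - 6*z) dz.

By the power rule, an antiderivative is F(z) = -4*z**7/7 - z**6/6 - z**4 - z**3/3 - 3*z**2.
Then F(4) - F(0) = (-72592/7) - (0) = -72592/7.

-72592/7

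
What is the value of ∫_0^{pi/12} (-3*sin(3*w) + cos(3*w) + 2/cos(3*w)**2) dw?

-1/3 + 2*sqrt(2)/3

An antiderivative is F(w) = sin(3*w)/3 + cos(3*w) + 2*tan(3*w)/3.
Then F(pi/12) - F(0) = (2/3 + 2*sqrt(2)/3) - (1) = -1/3 + 2*sqrt(2)/3.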